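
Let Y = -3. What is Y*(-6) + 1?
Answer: 19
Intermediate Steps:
Y*(-6) + 1 = -3*(-6) + 1 = 18 + 1 = 19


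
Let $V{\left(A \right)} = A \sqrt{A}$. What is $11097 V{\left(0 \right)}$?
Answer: $0$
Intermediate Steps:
$V{\left(A \right)} = A^{\frac{3}{2}}$
$11097 V{\left(0 \right)} = 11097 \cdot 0^{\frac{3}{2}} = 11097 \cdot 0 = 0$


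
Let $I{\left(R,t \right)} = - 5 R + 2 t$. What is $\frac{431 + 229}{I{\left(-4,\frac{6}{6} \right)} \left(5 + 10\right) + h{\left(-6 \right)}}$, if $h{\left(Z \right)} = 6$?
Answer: $\frac{55}{28} \approx 1.9643$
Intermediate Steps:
$\frac{431 + 229}{I{\left(-4,\frac{6}{6} \right)} \left(5 + 10\right) + h{\left(-6 \right)}} = \frac{431 + 229}{\left(\left(-5\right) \left(-4\right) + 2 \cdot \frac{6}{6}\right) \left(5 + 10\right) + 6} = \frac{660}{\left(20 + 2 \cdot 6 \cdot \frac{1}{6}\right) 15 + 6} = \frac{660}{\left(20 + 2 \cdot 1\right) 15 + 6} = \frac{660}{\left(20 + 2\right) 15 + 6} = \frac{660}{22 \cdot 15 + 6} = \frac{660}{330 + 6} = \frac{660}{336} = 660 \cdot \frac{1}{336} = \frac{55}{28}$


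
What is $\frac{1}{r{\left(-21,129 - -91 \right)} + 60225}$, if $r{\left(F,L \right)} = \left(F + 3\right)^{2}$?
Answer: $\frac{1}{60549} \approx 1.6516 \cdot 10^{-5}$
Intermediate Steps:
$r{\left(F,L \right)} = \left(3 + F\right)^{2}$
$\frac{1}{r{\left(-21,129 - -91 \right)} + 60225} = \frac{1}{\left(3 - 21\right)^{2} + 60225} = \frac{1}{\left(-18\right)^{2} + 60225} = \frac{1}{324 + 60225} = \frac{1}{60549}$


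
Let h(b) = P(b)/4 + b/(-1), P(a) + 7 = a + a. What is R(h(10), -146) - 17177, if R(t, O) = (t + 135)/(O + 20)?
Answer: -961969/56 ≈ -17178.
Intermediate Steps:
P(a) = -7 + 2*a (P(a) = -7 + (a + a) = -7 + 2*a)
h(b) = -7/4 - b/2 (h(b) = (-7 + 2*b)/4 + b/(-1) = (-7 + 2*b)*(1/4) + b*(-1) = (-7/4 + b/2) - b = -7/4 - b/2)
R(t, O) = (135 + t)/(20 + O)
R(h(10), -146) - 17177 = (135 + (-7/4 - 1/2*10))/(20 - 146) - 17177 = (135 + (-7/4 - 5))/(-126) - 17177 = -(135 - 27/4)/126 - 17177 = -1/126*513/4 - 17177 = -57/56 - 17177 = -961969/56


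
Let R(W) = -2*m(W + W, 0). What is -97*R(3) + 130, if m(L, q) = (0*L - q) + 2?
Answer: 518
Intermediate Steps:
m(L, q) = 2 - q (m(L, q) = (0 - q) + 2 = -q + 2 = 2 - q)
R(W) = -4 (R(W) = -2*(2 - 1*0) = -2*(2 + 0) = -2*2 = -4)
-97*R(3) + 130 = -97*(-4) + 130 = 388 + 130 = 518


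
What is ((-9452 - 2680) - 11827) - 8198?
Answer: -32157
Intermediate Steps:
((-9452 - 2680) - 11827) - 8198 = (-12132 - 11827) - 8198 = -23959 - 8198 = -32157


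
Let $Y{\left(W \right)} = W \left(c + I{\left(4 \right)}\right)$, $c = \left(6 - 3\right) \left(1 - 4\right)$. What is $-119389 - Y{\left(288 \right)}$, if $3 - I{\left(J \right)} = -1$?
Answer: $-117949$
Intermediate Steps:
$I{\left(J \right)} = 4$ ($I{\left(J \right)} = 3 - -1 = 3 + 1 = 4$)
$c = -9$ ($c = 3 \left(-3\right) = -9$)
$Y{\left(W \right)} = - 5 W$ ($Y{\left(W \right)} = W \left(-9 + 4\right) = W \left(-5\right) = - 5 W$)
$-119389 - Y{\left(288 \right)} = -119389 - \left(-5\right) 288 = -119389 - -1440 = -119389 + 1440 = -117949$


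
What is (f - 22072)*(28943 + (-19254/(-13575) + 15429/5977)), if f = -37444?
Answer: -335215685002584/194575 ≈ -1.7228e+9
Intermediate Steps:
(f - 22072)*(28943 + (-19254/(-13575) + 15429/5977)) = (-37444 - 22072)*(28943 + (-19254/(-13575) + 15429/5977)) = -59516*(28943 + (-19254*(-1/13575) + 15429*(1/5977))) = -59516*(28943 + (6418/4525 + 111/43)) = -59516*(28943 + 778249/194575) = -59516*5632362474/194575 = -335215685002584/194575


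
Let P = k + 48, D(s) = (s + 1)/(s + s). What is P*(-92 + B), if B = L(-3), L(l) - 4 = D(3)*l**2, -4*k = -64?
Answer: -5248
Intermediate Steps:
k = 16 (k = -1/4*(-64) = 16)
D(s) = (1 + s)/(2*s) (D(s) = (1 + s)/((2*s)) = (1 + s)*(1/(2*s)) = (1 + s)/(2*s))
P = 64 (P = 16 + 48 = 64)
L(l) = 4 + 2*l**2/3 (L(l) = 4 + ((1/2)*(1 + 3)/3)*l**2 = 4 + ((1/2)*(1/3)*4)*l**2 = 4 + 2*l**2/3)
B = 10 (B = 4 + (2/3)*(-3)**2 = 4 + (2/3)*9 = 4 + 6 = 10)
P*(-92 + B) = 64*(-92 + 10) = 64*(-82) = -5248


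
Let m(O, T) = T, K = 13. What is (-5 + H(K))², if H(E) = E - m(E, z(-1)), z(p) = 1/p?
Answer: 81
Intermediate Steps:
H(E) = 1 + E (H(E) = E - 1/(-1) = E - 1*(-1) = E + 1 = 1 + E)
(-5 + H(K))² = (-5 + (1 + 13))² = (-5 + 14)² = 9² = 81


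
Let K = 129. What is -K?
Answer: -129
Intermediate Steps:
-K = -1*129 = -129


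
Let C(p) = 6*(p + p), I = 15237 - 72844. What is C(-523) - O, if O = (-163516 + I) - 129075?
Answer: 343922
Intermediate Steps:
I = -57607
C(p) = 12*p (C(p) = 6*(2*p) = 12*p)
O = -350198 (O = (-163516 - 57607) - 129075 = -221123 - 129075 = -350198)
C(-523) - O = 12*(-523) - 1*(-350198) = -6276 + 350198 = 343922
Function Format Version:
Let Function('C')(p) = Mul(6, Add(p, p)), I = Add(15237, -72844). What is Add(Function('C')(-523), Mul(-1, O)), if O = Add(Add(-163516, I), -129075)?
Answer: 343922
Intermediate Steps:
I = -57607
Function('C')(p) = Mul(12, p) (Function('C')(p) = Mul(6, Mul(2, p)) = Mul(12, p))
O = -350198 (O = Add(Add(-163516, -57607), -129075) = Add(-221123, -129075) = -350198)
Add(Function('C')(-523), Mul(-1, O)) = Add(Mul(12, -523), Mul(-1, -350198)) = Add(-6276, 350198) = 343922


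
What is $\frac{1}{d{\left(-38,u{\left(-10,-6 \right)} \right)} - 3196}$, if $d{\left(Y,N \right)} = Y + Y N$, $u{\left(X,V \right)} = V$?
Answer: $- \frac{1}{3006} \approx -0.00033267$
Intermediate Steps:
$d{\left(Y,N \right)} = Y + N Y$
$\frac{1}{d{\left(-38,u{\left(-10,-6 \right)} \right)} - 3196} = \frac{1}{- 38 \left(1 - 6\right) - 3196} = \frac{1}{\left(-38\right) \left(-5\right) - 3196} = \frac{1}{190 - 3196} = \frac{1}{-3006} = - \frac{1}{3006}$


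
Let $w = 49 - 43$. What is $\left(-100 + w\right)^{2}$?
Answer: $8836$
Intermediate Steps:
$w = 6$ ($w = 49 - 43 = 6$)
$\left(-100 + w\right)^{2} = \left(-100 + 6\right)^{2} = \left(-94\right)^{2} = 8836$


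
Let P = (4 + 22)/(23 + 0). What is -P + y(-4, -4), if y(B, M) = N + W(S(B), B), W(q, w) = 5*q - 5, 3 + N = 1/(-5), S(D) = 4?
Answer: 1227/115 ≈ 10.670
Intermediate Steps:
N = -16/5 (N = -3 + 1/(-5) = -3 - 1/5 = -16/5 ≈ -3.2000)
W(q, w) = -5 + 5*q
y(B, M) = 59/5 (y(B, M) = -16/5 + (-5 + 5*4) = -16/5 + (-5 + 20) = -16/5 + 15 = 59/5)
P = 26/23 ≈ 1.1304
-P + y(-4, -4) = -1*26/23 + 59/5 = -26/23 + 59/5 = 1227/115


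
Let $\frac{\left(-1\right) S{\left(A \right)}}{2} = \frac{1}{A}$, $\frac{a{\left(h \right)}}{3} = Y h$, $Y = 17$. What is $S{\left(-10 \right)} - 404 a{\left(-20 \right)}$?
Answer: $\frac{2060401}{5} \approx 4.1208 \cdot 10^{5}$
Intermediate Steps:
$a{\left(h \right)} = 51 h$ ($a{\left(h \right)} = 3 \cdot 17 h = 51 h$)
$S{\left(A \right)} = - \frac{2}{A}$
$S{\left(-10 \right)} - 404 a{\left(-20 \right)} = - \frac{2}{-10} - 404 \cdot 51 \left(-20\right) = \left(-2\right) \left(- \frac{1}{10}\right) - -412080 = \frac{1}{5} + 412080 = \frac{2060401}{5}$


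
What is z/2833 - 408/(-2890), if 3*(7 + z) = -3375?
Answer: -62224/240805 ≈ -0.25840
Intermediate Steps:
z = -1132 (z = -7 + (⅓)*(-3375) = -7 - 1125 = -1132)
z/2833 - 408/(-2890) = -1132/2833 - 408/(-2890) = -1132*1/2833 - 408*(-1/2890) = -1132/2833 + 12/85 = -62224/240805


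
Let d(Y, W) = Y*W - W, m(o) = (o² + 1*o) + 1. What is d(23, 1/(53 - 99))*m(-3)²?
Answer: -539/23 ≈ -23.435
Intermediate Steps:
m(o) = 1 + o + o² (m(o) = (o² + o) + 1 = (o + o²) + 1 = 1 + o + o²)
d(Y, W) = -W + W*Y (d(Y, W) = W*Y - W = -W + W*Y)
d(23, 1/(53 - 99))*m(-3)² = ((-1 + 23)/(53 - 99))*(1 - 3 + (-3)²)² = (22/(-46))*(1 - 3 + 9)² = -1/46*22*7² = -11/23*49 = -539/23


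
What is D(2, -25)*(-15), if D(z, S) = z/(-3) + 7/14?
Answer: 5/2 ≈ 2.5000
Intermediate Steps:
D(z, S) = 1/2 - z/3 (D(z, S) = z*(-1/3) + 7*(1/14) = -z/3 + 1/2 = 1/2 - z/3)
D(2, -25)*(-15) = (1/2 - 1/3*2)*(-15) = (1/2 - 2/3)*(-15) = -1/6*(-15) = 5/2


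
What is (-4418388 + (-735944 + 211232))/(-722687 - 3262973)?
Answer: 247155/199283 ≈ 1.2402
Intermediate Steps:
(-4418388 + (-735944 + 211232))/(-722687 - 3262973) = (-4418388 - 524712)/(-3985660) = -4943100*(-1/3985660) = 247155/199283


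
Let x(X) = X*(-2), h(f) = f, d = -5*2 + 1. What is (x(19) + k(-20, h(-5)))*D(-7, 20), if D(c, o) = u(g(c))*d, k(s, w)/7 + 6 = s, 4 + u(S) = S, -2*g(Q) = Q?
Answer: -990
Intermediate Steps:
g(Q) = -Q/2
u(S) = -4 + S
d = -9 (d = -10 + 1 = -9)
k(s, w) = -42 + 7*s
x(X) = -2*X
D(c, o) = 36 + 9*c/2 (D(c, o) = (-4 - c/2)*(-9) = 36 + 9*c/2)
(x(19) + k(-20, h(-5)))*D(-7, 20) = (-2*19 + (-42 + 7*(-20)))*(36 + (9/2)*(-7)) = (-38 + (-42 - 140))*(36 - 63/2) = (-38 - 182)*(9/2) = -220*9/2 = -990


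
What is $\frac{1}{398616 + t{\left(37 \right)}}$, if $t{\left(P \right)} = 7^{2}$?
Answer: $\frac{1}{398665} \approx 2.5084 \cdot 10^{-6}$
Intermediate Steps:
$t{\left(P \right)} = 49$
$\frac{1}{398616 + t{\left(37 \right)}} = \frac{1}{398616 + 49} = \frac{1}{398665}$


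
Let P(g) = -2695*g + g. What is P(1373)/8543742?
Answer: -616477/1423957 ≈ -0.43293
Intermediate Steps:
P(g) = -2694*g
P(1373)/8543742 = -2694*1373/8543742 = -3698862*1/8543742 = -616477/1423957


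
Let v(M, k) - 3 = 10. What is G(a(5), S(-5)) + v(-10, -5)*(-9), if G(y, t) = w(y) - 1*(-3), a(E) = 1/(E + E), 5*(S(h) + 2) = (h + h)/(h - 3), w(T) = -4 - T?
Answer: -1181/10 ≈ -118.10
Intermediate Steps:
v(M, k) = 13 (v(M, k) = 3 + 10 = 13)
S(h) = -2 + 2*h/(5*(-3 + h)) (S(h) = -2 + ((h + h)/(h - 3))/5 = -2 + ((2*h)/(-3 + h))/5 = -2 + (2*h/(-3 + h))/5 = -2 + 2*h/(5*(-3 + h)))
a(E) = 1/(2*E)
G(y, t) = -1 - y (G(y, t) = (-4 - y) - 1*(-3) = (-4 - y) + 3 = -1 - y)
G(a(5), S(-5)) + v(-10, -5)*(-9) = (-1 - 1/(2*5)) + 13*(-9) = (-1 - 1/(2*5)) - 117 = (-1 - 1*1/10) - 117 = (-1 - 1/10) - 117 = -11/10 - 117 = -1181/10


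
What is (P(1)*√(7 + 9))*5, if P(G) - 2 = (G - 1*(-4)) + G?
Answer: 160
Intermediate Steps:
P(G) = 6 + 2*G (P(G) = 2 + ((G - 1*(-4)) + G) = 2 + ((G + 4) + G) = 2 + ((4 + G) + G) = 2 + (4 + 2*G) = 6 + 2*G)
(P(1)*√(7 + 9))*5 = ((6 + 2*1)*√(7 + 9))*5 = ((6 + 2)*√16)*5 = (8*4)*5 = 32*5 = 160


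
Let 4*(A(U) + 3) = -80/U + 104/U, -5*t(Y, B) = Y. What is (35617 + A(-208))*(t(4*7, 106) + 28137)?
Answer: 520972851421/520 ≈ 1.0019e+9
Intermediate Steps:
t(Y, B) = -Y/5
A(U) = -3 + 6/U (A(U) = -3 + (-80/U + 104/U)/4 = -3 + (24/U)/4 = -3 + 6/U)
(35617 + A(-208))*(t(4*7, 106) + 28137) = (35617 + (-3 + 6/(-208)))*(-4*7/5 + 28137) = (35617 + (-3 + 6*(-1/208)))*(-1/5*28 + 28137) = (35617 + (-3 - 3/104))*(-28/5 + 28137) = (35617 - 315/104)*(140657/5) = (3703853/104)*(140657/5) = 520972851421/520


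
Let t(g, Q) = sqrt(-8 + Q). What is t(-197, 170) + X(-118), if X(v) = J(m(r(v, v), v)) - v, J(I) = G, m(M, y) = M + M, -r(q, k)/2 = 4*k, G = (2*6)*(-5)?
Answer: 58 + 9*sqrt(2) ≈ 70.728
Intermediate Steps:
G = -60 (G = 12*(-5) = -60)
r(q, k) = -8*k
m(M, y) = 2*M
J(I) = -60
X(v) = -60 - v
t(-197, 170) + X(-118) = sqrt(-8 + 170) + (-60 - 1*(-118)) = sqrt(162) + (-60 + 118) = 9*sqrt(2) + 58 = 58 + 9*sqrt(2)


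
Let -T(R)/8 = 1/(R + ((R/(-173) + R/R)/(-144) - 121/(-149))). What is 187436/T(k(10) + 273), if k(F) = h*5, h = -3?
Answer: -45017165815939/7423776 ≈ -6.0639e+6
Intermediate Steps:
k(F) = -15 (k(F) = -3*5 = -15)
T(R) = -8/(17275/21456 + 24913*R/24912) (T(R) = -8/(R + ((R/(-173) + R/R)/(-144) - 121/(-149))) = -8/(R + ((R*(-1/173) + 1)*(-1/144) - 121*(-1/149))) = -8/(R + ((-R/173 + 1)*(-1/144) + 121/149)) = -8/(R + ((1 - R/173)*(-1/144) + 121/149)) = -8/(R + ((-1/144 + R/24912) + 121/149)) = -8/(R + (17275/21456 + R/24912)) = -8/(17275/21456 + 24913*R/24912))
187436/T(k(10) + 273) = 187436/((-29695104/(2988575 + 3712037*(-15 + 273)))) = 187436/((-29695104/(2988575 + 3712037*258))) = 187436/((-29695104/(2988575 + 957705546))) = 187436/((-29695104/960694121)) = 187436/((-29695104*1/960694121)) = 187436/(-29695104/960694121) = 187436*(-960694121/29695104) = -45017165815939/7423776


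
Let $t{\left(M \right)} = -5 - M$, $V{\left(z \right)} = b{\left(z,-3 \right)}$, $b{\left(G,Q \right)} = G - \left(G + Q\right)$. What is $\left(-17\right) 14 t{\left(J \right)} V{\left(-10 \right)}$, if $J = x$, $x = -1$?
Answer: $2856$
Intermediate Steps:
$J = -1$
$b{\left(G,Q \right)} = - Q$ ($b{\left(G,Q \right)} = G - \left(G + Q\right) = - Q$)
$V{\left(z \right)} = 3$ ($V{\left(z \right)} = \left(-1\right) \left(-3\right) = 3$)
$\left(-17\right) 14 t{\left(J \right)} V{\left(-10 \right)} = \left(-17\right) 14 \left(-5 - -1\right) 3 = - 238 \left(-5 + 1\right) 3 = \left(-238\right) \left(-4\right) 3 = 952 \cdot 3 = 2856$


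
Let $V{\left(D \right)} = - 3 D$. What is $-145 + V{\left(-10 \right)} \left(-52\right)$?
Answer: $-1705$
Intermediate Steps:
$-145 + V{\left(-10 \right)} \left(-52\right) = -145 + \left(-3\right) \left(-10\right) \left(-52\right) = -145 + 30 \left(-52\right) = -145 - 1560 = -1705$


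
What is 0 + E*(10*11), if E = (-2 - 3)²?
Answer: 2750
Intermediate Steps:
E = 25 (E = (-5)² = 25)
0 + E*(10*11) = 0 + 25*(10*11) = 0 + 25*110 = 0 + 2750 = 2750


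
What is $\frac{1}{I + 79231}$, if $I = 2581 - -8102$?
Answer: $\frac{1}{89914} \approx 1.1122 \cdot 10^{-5}$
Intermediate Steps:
$I = 10683$ ($I = 2581 + 8102 = 10683$)
$\frac{1}{I + 79231} = \frac{1}{10683 + 79231} = \frac{1}{89914}$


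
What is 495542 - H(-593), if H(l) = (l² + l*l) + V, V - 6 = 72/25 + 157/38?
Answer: -197380561/950 ≈ -2.0777e+5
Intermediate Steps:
V = 12361/950 (V = 6 + (72/25 + 157/38) = 6 + 6661/950 = 12361/950 ≈ 13.012)
H(l) = 12361/950 + 2*l² (H(l) = (l² + l*l) + 12361/950 = (l² + l²) + 12361/950 = 2*l² + 12361/950 = 12361/950 + 2*l²)
495542 - H(-593) = 495542 - (12361/950 + 2*(-593)²) = 495542 - (12361/950 + 2*351649) = 495542 - (12361/950 + 703298) = 495542 - 1*668145461/950 = 495542 - 668145461/950 = -197380561/950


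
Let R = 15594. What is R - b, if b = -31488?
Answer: 47082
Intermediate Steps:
R - b = 15594 - 1*(-31488) = 15594 + 31488 = 47082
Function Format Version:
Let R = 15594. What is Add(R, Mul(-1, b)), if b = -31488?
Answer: 47082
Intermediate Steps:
Add(R, Mul(-1, b)) = Add(15594, Mul(-1, -31488)) = Add(15594, 31488) = 47082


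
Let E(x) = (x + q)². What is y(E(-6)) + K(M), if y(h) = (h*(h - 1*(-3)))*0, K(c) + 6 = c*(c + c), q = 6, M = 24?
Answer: 1146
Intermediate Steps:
K(c) = -6 + 2*c² (K(c) = -6 + c*(c + c) = -6 + c*(2*c) = -6 + 2*c²)
E(x) = (6 + x)² (E(x) = (x + 6)² = (6 + x)²)
y(h) = 0 (y(h) = (h*(h + 3))*0 = (h*(3 + h))*0 = 0)
y(E(-6)) + K(M) = 0 + (-6 + 2*24²) = 0 + (-6 + 2*576) = 0 + (-6 + 1152) = 0 + 1146 = 1146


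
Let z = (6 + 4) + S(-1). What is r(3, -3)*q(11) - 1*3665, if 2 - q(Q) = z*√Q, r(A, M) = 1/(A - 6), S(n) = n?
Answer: -10997/3 + 3*√11 ≈ -3655.7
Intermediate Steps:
r(A, M) = 1/(-6 + A)
z = 9 (z = (6 + 4) - 1 = 10 - 1 = 9)
q(Q) = 2 - 9*√Q
r(3, -3)*q(11) - 1*3665 = (2 - 9*√11)/(-6 + 3) - 1*3665 = (2 - 9*√11)/(-3) - 3665 = -(2 - 9*√11)/3 - 3665 = (-⅔ + 3*√11) - 3665 = -10997/3 + 3*√11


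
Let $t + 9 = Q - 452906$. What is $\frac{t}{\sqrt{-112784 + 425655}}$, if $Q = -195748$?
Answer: $- \frac{648663 \sqrt{312871}}{312871} \approx -1159.7$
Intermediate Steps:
$t = -648663$ ($t = -9 - 648654 = -648663$)
$\frac{t}{\sqrt{-112784 + 425655}} = - \frac{648663}{\sqrt{-112784 + 425655}} = - \frac{648663}{\sqrt{312871}} = - 648663 \frac{\sqrt{312871}}{312871} = - \frac{648663 \sqrt{312871}}{312871}$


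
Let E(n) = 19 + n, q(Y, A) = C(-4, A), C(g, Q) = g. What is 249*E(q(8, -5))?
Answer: 3735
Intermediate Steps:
q(Y, A) = -4
249*E(q(8, -5)) = 249*(19 - 4) = 249*15 = 3735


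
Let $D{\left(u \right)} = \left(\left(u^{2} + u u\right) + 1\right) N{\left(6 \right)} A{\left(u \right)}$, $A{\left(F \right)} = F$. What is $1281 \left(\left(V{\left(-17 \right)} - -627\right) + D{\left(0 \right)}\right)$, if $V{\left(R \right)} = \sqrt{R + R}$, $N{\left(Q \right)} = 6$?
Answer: $803187 + 1281 i \sqrt{34} \approx 8.0319 \cdot 10^{5} + 7469.5 i$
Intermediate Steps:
$V{\left(R \right)} = \sqrt{2} \sqrt{R}$ ($V{\left(R \right)} = \sqrt{2 R} = \sqrt{2} \sqrt{R}$)
$D{\left(u \right)} = u \left(6 + 12 u^{2}\right)$ ($D{\left(u \right)} = \left(\left(u^{2} + u u\right) + 1\right) 6 u = \left(\left(u^{2} + u^{2}\right) + 1\right) 6 u = \left(2 u^{2} + 1\right) 6 u = \left(1 + 2 u^{2}\right) 6 u = \left(6 + 12 u^{2}\right) u = u \left(6 + 12 u^{2}\right)$)
$1281 \left(\left(V{\left(-17 \right)} - -627\right) + D{\left(0 \right)}\right) = 1281 \left(\left(\sqrt{2} \sqrt{-17} - -627\right) + \left(6 \cdot 0 + 12 \cdot 0^{3}\right)\right) = 1281 \left(\left(\sqrt{2} i \sqrt{17} + 627\right) + \left(0 + 12 \cdot 0\right)\right) = 1281 \left(\left(i \sqrt{34} + 627\right) + \left(0 + 0\right)\right) = 1281 \left(\left(627 + i \sqrt{34}\right) + 0\right) = 1281 \left(627 + i \sqrt{34}\right) = 803187 + 1281 i \sqrt{34}$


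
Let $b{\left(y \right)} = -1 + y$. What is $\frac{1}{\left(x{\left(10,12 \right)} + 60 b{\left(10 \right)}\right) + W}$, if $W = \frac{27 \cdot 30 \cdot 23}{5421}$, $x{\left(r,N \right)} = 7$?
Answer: $\frac{1807}{994639} \approx 0.0018167$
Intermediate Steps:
$W = \frac{6210}{1807}$ ($W = 810 \cdot 23 \cdot \frac{1}{5421} = 18630 \cdot \frac{1}{5421} = \frac{6210}{1807} \approx 3.4366$)
$\frac{1}{\left(x{\left(10,12 \right)} + 60 b{\left(10 \right)}\right) + W} = \frac{1}{\left(7 + 60 \left(-1 + 10\right)\right) + \frac{6210}{1807}} = \frac{1}{\left(7 + 60 \cdot 9\right) + \frac{6210}{1807}} = \frac{1}{\left(7 + 540\right) + \frac{6210}{1807}} = \frac{1}{547 + \frac{6210}{1807}} = \frac{1}{\frac{994639}{1807}} = \frac{1807}{994639}$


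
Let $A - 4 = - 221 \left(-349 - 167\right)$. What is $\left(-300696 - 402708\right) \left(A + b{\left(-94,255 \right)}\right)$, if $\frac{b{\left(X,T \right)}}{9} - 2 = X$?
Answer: $-79633773648$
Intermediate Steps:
$b{\left(X,T \right)} = 18 + 9 X$
$A = 114040$ ($A = 4 - 221 \left(-349 - 167\right) = 4 - -114036 = 4 + 114036 = 114040$)
$\left(-300696 - 402708\right) \left(A + b{\left(-94,255 \right)}\right) = \left(-300696 - 402708\right) \left(114040 + \left(18 + 9 \left(-94\right)\right)\right) = - 703404 \left(114040 + \left(18 - 846\right)\right) = - 703404 \left(114040 - 828\right) = \left(-703404\right) 113212 = -79633773648$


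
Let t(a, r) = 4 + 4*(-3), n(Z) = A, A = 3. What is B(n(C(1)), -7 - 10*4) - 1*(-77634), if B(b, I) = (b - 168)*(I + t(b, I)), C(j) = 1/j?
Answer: 86709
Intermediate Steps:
n(Z) = 3
t(a, r) = -8 (t(a, r) = 4 - 12 = -8)
B(b, I) = (-168 + b)*(-8 + I) (B(b, I) = (b - 168)*(I - 8) = (-168 + b)*(-8 + I))
B(n(C(1)), -7 - 10*4) - 1*(-77634) = (1344 - 168*(-7 - 10*4) - 8*3 + (-7 - 10*4)*3) - 1*(-77634) = (1344 - 168*(-7 - 40) - 24 + (-7 - 40)*3) + 77634 = (1344 - 168*(-47) - 24 - 47*3) + 77634 = (1344 + 7896 - 24 - 141) + 77634 = 9075 + 77634 = 86709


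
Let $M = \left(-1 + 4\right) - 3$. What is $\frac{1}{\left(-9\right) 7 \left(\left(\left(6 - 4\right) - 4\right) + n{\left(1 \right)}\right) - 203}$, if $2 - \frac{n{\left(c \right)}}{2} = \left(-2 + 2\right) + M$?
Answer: $- \frac{1}{329} \approx -0.0030395$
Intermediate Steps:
$M = 0$ ($M = 3 - 3 = 0$)
$n{\left(c \right)} = 4$ ($n{\left(c \right)} = 4 - 2 \left(\left(-2 + 2\right) + 0\right) = 4 - 2 \left(0 + 0\right) = 4 - 0 = 4 + 0 = 4$)
$\frac{1}{\left(-9\right) 7 \left(\left(\left(6 - 4\right) - 4\right) + n{\left(1 \right)}\right) - 203} = \frac{1}{\left(-9\right) 7 \left(\left(\left(6 - 4\right) - 4\right) + 4\right) - 203} = \frac{1}{- 63 \left(\left(\left(6 - 4\right) - 4\right) + 4\right) - 203} = \frac{1}{- 63 \left(\left(2 - 4\right) + 4\right) - 203} = \frac{1}{- 63 \left(-2 + 4\right) - 203} = \frac{1}{\left(-63\right) 2 - 203} = \frac{1}{-126 - 203} = \frac{1}{-329} = - \frac{1}{329}$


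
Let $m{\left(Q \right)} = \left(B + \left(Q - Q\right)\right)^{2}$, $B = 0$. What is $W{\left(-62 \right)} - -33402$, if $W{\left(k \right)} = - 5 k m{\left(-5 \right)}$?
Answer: $33402$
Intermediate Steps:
$m{\left(Q \right)} = 0$ ($m{\left(Q \right)} = \left(0 + \left(Q - Q\right)\right)^{2} = \left(0 + 0\right)^{2} = 0^{2} = 0$)
$W{\left(k \right)} = 0$ ($W{\left(k \right)} = - 5 k 0 = 0$)
$W{\left(-62 \right)} - -33402 = 0 - -33402 = 0 + 33402 = 33402$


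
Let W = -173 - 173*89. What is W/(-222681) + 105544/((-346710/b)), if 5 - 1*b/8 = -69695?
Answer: -436835619908390/2573524317 ≈ -1.6974e+5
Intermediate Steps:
b = 557600 (b = 40 - 8*(-69695) = 40 + 557560 = 557600)
W = -15570 (W = -173 - 15397 = -15570)
W/(-222681) + 105544/((-346710/b)) = -15570/(-222681) + 105544/((-346710/557600)) = -15570*(-1/222681) + 105544/((-346710*1/557600)) = 5190/74227 + 105544/(-34671/55760) = 5190/74227 + 105544*(-55760/34671) = 5190/74227 - 5885133440/34671 = -436835619908390/2573524317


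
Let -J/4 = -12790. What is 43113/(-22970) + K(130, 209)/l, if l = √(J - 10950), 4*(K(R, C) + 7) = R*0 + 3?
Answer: -43113/22970 - 5*√40210/32168 ≈ -1.9081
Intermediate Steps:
J = 51160 (J = -4*(-12790) = 51160)
K(R, C) = -25/4 (K(R, C) = -7 + (R*0 + 3)/4 = -7 + (0 + 3)/4 = -7 + (¼)*3 = -7 + ¾ = -25/4)
l = √40210 (l = √(51160 - 10950) = √40210 ≈ 200.52)
43113/(-22970) + K(130, 209)/l = 43113/(-22970) - 25*√40210/40210/4 = 43113*(-1/22970) - 5*√40210/32168 = -43113/22970 - 5*√40210/32168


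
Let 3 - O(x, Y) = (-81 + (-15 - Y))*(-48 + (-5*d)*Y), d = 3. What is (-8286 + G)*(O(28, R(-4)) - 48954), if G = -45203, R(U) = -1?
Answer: 2786028054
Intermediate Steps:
O(x, Y) = 3 - (-96 - Y)*(-48 - 15*Y) (O(x, Y) = 3 - (-81 + (-15 - Y))*(-48 + (-5*3)*Y) = 3 - (-96 - Y)*(-48 - 15*Y))
(-8286 + G)*(O(28, R(-4)) - 48954) = (-8286 - 45203)*((-4605 - 1488*(-1) - 15*(-1)²) - 48954) = -53489*((-4605 + 1488 - 15*1) - 48954) = -53489*((-4605 + 1488 - 15) - 48954) = -53489*(-3132 - 48954) = -53489*(-52086) = 2786028054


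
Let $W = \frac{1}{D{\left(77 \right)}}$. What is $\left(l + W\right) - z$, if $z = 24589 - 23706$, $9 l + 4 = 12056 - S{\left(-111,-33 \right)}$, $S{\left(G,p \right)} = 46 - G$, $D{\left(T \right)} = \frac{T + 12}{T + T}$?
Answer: $\frac{117586}{267} \approx 440.4$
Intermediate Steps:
$D{\left(T \right)} = \frac{12 + T}{2 T}$
$W = \frac{154}{89}$ ($W = \frac{1}{\frac{1}{2} \cdot \frac{1}{77} \left(12 + 77\right)} = \frac{1}{\frac{1}{2} \cdot \frac{1}{77} \cdot 89} = \frac{1}{\frac{89}{154}} = \frac{154}{89} \approx 1.7303$)
$l = \frac{3965}{3}$ ($l = - \frac{4}{9} + \frac{12056 - \left(46 - -111\right)}{9} = - \frac{4}{9} + \frac{12056 - \left(46 + 111\right)}{9} = - \frac{4}{9} + \frac{12056 - 157}{9} = - \frac{4}{9} + \frac{1}{9} \cdot 11899 = - \frac{4}{9} + \frac{11899}{9} = \frac{3965}{3} \approx 1321.7$)
$z = 883$
$\left(l + W\right) - z = \left(\frac{3965}{3} + \frac{154}{89}\right) - 883 = \frac{353347}{267} - 883 = \frac{117586}{267}$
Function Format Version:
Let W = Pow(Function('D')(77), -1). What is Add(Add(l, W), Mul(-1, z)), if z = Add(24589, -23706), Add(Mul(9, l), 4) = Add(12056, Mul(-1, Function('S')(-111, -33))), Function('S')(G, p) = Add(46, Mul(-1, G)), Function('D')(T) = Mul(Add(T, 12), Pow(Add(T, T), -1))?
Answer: Rational(117586, 267) ≈ 440.40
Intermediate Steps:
Function('D')(T) = Mul(Rational(1, 2), Pow(T, -1), Add(12, T)) (Function('D')(T) = Mul(Add(12, T), Pow(Mul(2, T), -1)) = Mul(Add(12, T), Mul(Rational(1, 2), Pow(T, -1))) = Mul(Rational(1, 2), Pow(T, -1), Add(12, T)))
W = Rational(154, 89) (W = Pow(Mul(Rational(1, 2), Pow(77, -1), Add(12, 77)), -1) = Pow(Mul(Rational(1, 2), Rational(1, 77), 89), -1) = Pow(Rational(89, 154), -1) = Rational(154, 89) ≈ 1.7303)
l = Rational(3965, 3) (l = Add(Rational(-4, 9), Mul(Rational(1, 9), Add(12056, Mul(-1, Add(46, Mul(-1, -111)))))) = Add(Rational(-4, 9), Mul(Rational(1, 9), Add(12056, Mul(-1, Add(46, 111))))) = Add(Rational(-4, 9), Mul(Rational(1, 9), Add(12056, Mul(-1, 157)))) = Add(Rational(-4, 9), Mul(Rational(1, 9), Add(12056, -157))) = Add(Rational(-4, 9), Mul(Rational(1, 9), 11899)) = Add(Rational(-4, 9), Rational(11899, 9)) = Rational(3965, 3) ≈ 1321.7)
z = 883
Add(Add(l, W), Mul(-1, z)) = Add(Add(Rational(3965, 3), Rational(154, 89)), Mul(-1, 883)) = Add(Rational(353347, 267), -883) = Rational(117586, 267)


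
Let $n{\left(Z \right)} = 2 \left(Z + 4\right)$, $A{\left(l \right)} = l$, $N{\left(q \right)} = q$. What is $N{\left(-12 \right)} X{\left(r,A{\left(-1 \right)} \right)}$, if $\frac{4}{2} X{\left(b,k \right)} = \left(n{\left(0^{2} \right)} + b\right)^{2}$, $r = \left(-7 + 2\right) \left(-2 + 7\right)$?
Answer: $-1734$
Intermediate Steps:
$r = -25$ ($r = \left(-5\right) 5 = -25$)
$n{\left(Z \right)} = 8 + 2 Z$ ($n{\left(Z \right)} = 2 \left(4 + Z\right) = 8 + 2 Z$)
$X{\left(b,k \right)} = \frac{\left(8 + b\right)^{2}}{2}$ ($X{\left(b,k \right)} = \frac{\left(\left(8 + 2 \cdot 0^{2}\right) + b\right)^{2}}{2} = \frac{\left(\left(8 + 2 \cdot 0\right) + b\right)^{2}}{2} = \frac{\left(\left(8 + 0\right) + b\right)^{2}}{2} = \frac{\left(8 + b\right)^{2}}{2}$)
$N{\left(-12 \right)} X{\left(r,A{\left(-1 \right)} \right)} = - 12 \frac{\left(8 - 25\right)^{2}}{2} = - 12 \frac{\left(-17\right)^{2}}{2} = - 12 \cdot \frac{1}{2} \cdot 289 = \left(-12\right) \frac{289}{2} = -1734$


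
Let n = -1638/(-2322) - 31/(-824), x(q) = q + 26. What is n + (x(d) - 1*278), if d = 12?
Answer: -25432057/106296 ≈ -239.26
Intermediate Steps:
x(q) = 26 + q
n = 78983/106296 (n = -1638*(-1/2322) - 31*(-1/824) = 91/129 + 31/824 = 78983/106296 ≈ 0.74305)
n + (x(d) - 1*278) = 78983/106296 + ((26 + 12) - 1*278) = 78983/106296 + (38 - 278) = 78983/106296 - 240 = -25432057/106296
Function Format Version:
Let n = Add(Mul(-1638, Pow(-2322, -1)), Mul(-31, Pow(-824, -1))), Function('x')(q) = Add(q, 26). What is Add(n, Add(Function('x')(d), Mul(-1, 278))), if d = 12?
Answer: Rational(-25432057, 106296) ≈ -239.26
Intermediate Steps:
Function('x')(q) = Add(26, q)
n = Rational(78983, 106296) (n = Add(Mul(-1638, Rational(-1, 2322)), Mul(-31, Rational(-1, 824))) = Add(Rational(91, 129), Rational(31, 824)) = Rational(78983, 106296) ≈ 0.74305)
Add(n, Add(Function('x')(d), Mul(-1, 278))) = Add(Rational(78983, 106296), Add(Add(26, 12), Mul(-1, 278))) = Add(Rational(78983, 106296), Add(38, -278)) = Add(Rational(78983, 106296), -240) = Rational(-25432057, 106296)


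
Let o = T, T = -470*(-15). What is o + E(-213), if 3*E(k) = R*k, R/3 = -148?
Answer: 38574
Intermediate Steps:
R = -444 (R = 3*(-148) = -444)
T = 7050
o = 7050
E(k) = -148*k (E(k) = (-444*k)/3 = -148*k)
o + E(-213) = 7050 - 148*(-213) = 7050 + 31524 = 38574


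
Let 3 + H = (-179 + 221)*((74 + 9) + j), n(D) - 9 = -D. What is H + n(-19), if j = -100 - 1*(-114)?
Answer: 4099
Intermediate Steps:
n(D) = 9 - D
j = 14 (j = -100 + 114 = 14)
H = 4071 (H = -3 + (-179 + 221)*((74 + 9) + 14) = -3 + 42*(83 + 14) = -3 + 42*97 = -3 + 4074 = 4071)
H + n(-19) = 4071 + (9 - 1*(-19)) = 4071 + (9 + 19) = 4071 + 28 = 4099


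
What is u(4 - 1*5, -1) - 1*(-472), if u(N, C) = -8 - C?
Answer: 465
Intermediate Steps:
u(4 - 1*5, -1) - 1*(-472) = (-8 - 1*(-1)) - 1*(-472) = (-8 + 1) + 472 = -7 + 472 = 465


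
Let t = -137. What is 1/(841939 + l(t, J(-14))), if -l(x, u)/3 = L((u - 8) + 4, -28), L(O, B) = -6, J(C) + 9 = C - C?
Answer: 1/841957 ≈ 1.1877e-6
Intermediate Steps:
J(C) = -9 (J(C) = -9 + (C - C) = -9 + 0 = -9)
l(x, u) = 18 (l(x, u) = -3*(-6) = 18)
1/(841939 + l(t, J(-14))) = 1/(841939 + 18) = 1/841957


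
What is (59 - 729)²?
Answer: 448900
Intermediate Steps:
(59 - 729)² = (-670)² = 448900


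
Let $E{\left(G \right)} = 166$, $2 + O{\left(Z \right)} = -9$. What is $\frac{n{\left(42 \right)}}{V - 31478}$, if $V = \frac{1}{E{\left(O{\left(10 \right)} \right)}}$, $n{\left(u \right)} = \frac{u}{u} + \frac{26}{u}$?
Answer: $- \frac{5644}{109732287} \approx -5.1434 \cdot 10^{-5}$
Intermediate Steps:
$n{\left(u \right)} = 1 + \frac{26}{u}$
$O{\left(Z \right)} = -11$ ($O{\left(Z \right)} = -2 - 9 = -11$)
$V = \frac{1}{166} \approx 0.0060241$
$\frac{n{\left(42 \right)}}{V - 31478} = \frac{\frac{1}{42} \left(26 + 42\right)}{\frac{1}{166} - 31478} = \frac{\frac{1}{42} \cdot 68}{- \frac{5225347}{166}} = \frac{34}{21} \left(- \frac{166}{5225347}\right) = - \frac{5644}{109732287}$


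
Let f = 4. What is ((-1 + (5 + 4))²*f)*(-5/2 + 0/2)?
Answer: -640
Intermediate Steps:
((-1 + (5 + 4))²*f)*(-5/2 + 0/2) = ((-1 + (5 + 4))²*4)*(-5/2 + 0/2) = ((-1 + 9)²*4)*(-5*½ + 0*(½)) = (8²*4)*(-5/2 + 0) = (64*4)*(-5/2) = 256*(-5/2) = -640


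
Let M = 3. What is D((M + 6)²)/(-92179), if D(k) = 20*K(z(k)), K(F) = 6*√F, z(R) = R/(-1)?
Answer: -1080*I/92179 ≈ -0.011716*I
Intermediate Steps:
z(R) = -R (z(R) = R*(-1) = -R)
D(k) = 120*√(-k) (D(k) = 20*(6*√(-k)) = 120*√(-k))
D((M + 6)²)/(-92179) = (120*√(-(3 + 6)²))/(-92179) = (120*√(-1*9²))*(-1/92179) = (120*√(-1*81))*(-1/92179) = (120*√(-81))*(-1/92179) = (120*(9*I))*(-1/92179) = (1080*I)*(-1/92179) = -1080*I/92179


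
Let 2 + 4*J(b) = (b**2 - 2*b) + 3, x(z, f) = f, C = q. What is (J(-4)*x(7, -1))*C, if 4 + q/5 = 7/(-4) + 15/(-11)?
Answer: 39125/176 ≈ 222.30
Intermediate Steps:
q = -1565/44 (q = -20 + 5*(7/(-4) + 15/(-11)) = -20 + 5*(7*(-1/4) + 15*(-1/11)) = -20 + 5*(-7/4 - 15/11) = -20 + 5*(-137/44) = -20 - 685/44 = -1565/44 ≈ -35.568)
C = -1565/44 ≈ -35.568
J(b) = 1/4 - b/2 + b**2/4 (J(b) = -1/2 + ((b**2 - 2*b) + 3)/4 = -1/2 + (3 + b**2 - 2*b)/4 = -1/2 + (3/4 - b/2 + b**2/4) = 1/4 - b/2 + b**2/4)
(J(-4)*x(7, -1))*C = ((1/4 - 1/2*(-4) + (1/4)*(-4)**2)*(-1))*(-1565/44) = ((1/4 + 2 + (1/4)*16)*(-1))*(-1565/44) = ((1/4 + 2 + 4)*(-1))*(-1565/44) = ((25/4)*(-1))*(-1565/44) = -25/4*(-1565/44) = 39125/176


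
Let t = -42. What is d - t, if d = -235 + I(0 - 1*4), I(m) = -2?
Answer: -195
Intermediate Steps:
d = -237 (d = -235 - 2 = -237)
d - t = -237 - 1*(-42) = -237 + 42 = -195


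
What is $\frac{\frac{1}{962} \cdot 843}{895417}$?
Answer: $\frac{843}{861391154} \approx 9.7865 \cdot 10^{-7}$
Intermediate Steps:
$\frac{\frac{1}{962} \cdot 843}{895417} = \frac{1}{962} \cdot 843 \cdot \frac{1}{895417} = \frac{843}{962} \cdot \frac{1}{895417} = \frac{843}{861391154}$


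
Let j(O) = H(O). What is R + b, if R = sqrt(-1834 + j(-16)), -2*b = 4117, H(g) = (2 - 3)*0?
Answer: -4117/2 + I*sqrt(1834) ≈ -2058.5 + 42.825*I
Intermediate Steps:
H(g) = 0 (H(g) = -1*0 = 0)
j(O) = 0
b = -4117/2 (b = -1/2*4117 = -4117/2 ≈ -2058.5)
R = I*sqrt(1834) (R = sqrt(-1834 + 0) = sqrt(-1834) = I*sqrt(1834) ≈ 42.825*I)
R + b = I*sqrt(1834) - 4117/2 = -4117/2 + I*sqrt(1834)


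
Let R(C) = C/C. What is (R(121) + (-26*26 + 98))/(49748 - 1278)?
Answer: -577/48470 ≈ -0.011904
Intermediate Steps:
R(C) = 1
(R(121) + (-26*26 + 98))/(49748 - 1278) = (1 + (-26*26 + 98))/(49748 - 1278) = (1 + (-676 + 98))/48470 = (1 - 578)*(1/48470) = -577*1/48470 = -577/48470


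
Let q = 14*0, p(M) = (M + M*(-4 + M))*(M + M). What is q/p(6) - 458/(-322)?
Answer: 229/161 ≈ 1.4224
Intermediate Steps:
p(M) = 2*M*(M + M*(-4 + M)) (p(M) = (M + M*(-4 + M))*(2*M) = 2*M*(M + M*(-4 + M)))
q = 0
q/p(6) - 458/(-322) = 0/((2*6**2*(-3 + 6))) - 458/(-322) = 0/((2*36*3)) - 458*(-1/322) = 0/216 + 229/161 = 0*(1/216) + 229/161 = 0 + 229/161 = 229/161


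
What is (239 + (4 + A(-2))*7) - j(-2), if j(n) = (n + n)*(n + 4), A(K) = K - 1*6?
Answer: 219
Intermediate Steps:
A(K) = -6 + K (A(K) = K - 6 = -6 + K)
j(n) = 2*n*(4 + n) (j(n) = (2*n)*(4 + n) = 2*n*(4 + n))
(239 + (4 + A(-2))*7) - j(-2) = (239 + (4 + (-6 - 2))*7) - 2*(-2)*(4 - 2) = (239 + (4 - 8)*7) - 2*(-2)*2 = (239 - 4*7) - 1*(-8) = (239 - 28) + 8 = 211 + 8 = 219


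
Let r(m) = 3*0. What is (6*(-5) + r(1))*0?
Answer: 0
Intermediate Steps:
r(m) = 0
(6*(-5) + r(1))*0 = (6*(-5) + 0)*0 = (-30 + 0)*0 = -30*0 = 0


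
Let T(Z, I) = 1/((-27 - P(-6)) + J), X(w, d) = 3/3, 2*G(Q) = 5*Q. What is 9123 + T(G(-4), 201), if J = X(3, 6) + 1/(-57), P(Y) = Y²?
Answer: 32249748/3535 ≈ 9123.0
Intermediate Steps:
G(Q) = 5*Q/2 (G(Q) = (5*Q)/2 = 5*Q/2)
X(w, d) = 1 (X(w, d) = 3*(⅓) = 1)
J = 56/57 (J = 1 + 1/(-57) = 1 - 1/57 = 56/57 ≈ 0.98246)
T(Z, I) = -57/3535 (T(Z, I) = 1/((-27 - 1*(-6)²) + 56/57) = 1/((-27 - 1*36) + 56/57) = 1/((-27 - 36) + 56/57) = 1/(-63 + 56/57) = 1/(-3535/57) = -57/3535)
9123 + T(G(-4), 201) = 9123 - 57/3535 = 32249748/3535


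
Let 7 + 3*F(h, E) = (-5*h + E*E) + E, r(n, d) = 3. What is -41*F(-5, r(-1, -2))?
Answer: -410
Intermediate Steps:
F(h, E) = -7/3 - 5*h/3 + E/3 + E²/3 (F(h, E) = -7/3 + ((-5*h + E*E) + E)/3 = -7/3 + ((-5*h + E²) + E)/3 = -7/3 + ((E² - 5*h) + E)/3 = -7/3 + (E + E² - 5*h)/3 = -7/3 + (-5*h/3 + E/3 + E²/3) = -7/3 - 5*h/3 + E/3 + E²/3)
-41*F(-5, r(-1, -2)) = -41*(-7/3 - 5/3*(-5) + (⅓)*3 + (⅓)*3²) = -41*(-7/3 + 25/3 + 1 + (⅓)*9) = -41*(-7/3 + 25/3 + 1 + 3) = -41*10 = -410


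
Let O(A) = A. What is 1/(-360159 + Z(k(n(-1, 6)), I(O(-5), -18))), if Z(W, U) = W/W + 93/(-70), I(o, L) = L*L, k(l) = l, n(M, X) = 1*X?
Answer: -70/25211153 ≈ -2.7765e-6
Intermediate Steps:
n(M, X) = X
I(o, L) = L²
Z(W, U) = -23/70 (Z(W, U) = 1 + 93*(-1/70) = 1 - 93/70 = -23/70)
1/(-360159 + Z(k(n(-1, 6)), I(O(-5), -18))) = 1/(-360159 - 23/70) = 1/(-25211153/70) = -70/25211153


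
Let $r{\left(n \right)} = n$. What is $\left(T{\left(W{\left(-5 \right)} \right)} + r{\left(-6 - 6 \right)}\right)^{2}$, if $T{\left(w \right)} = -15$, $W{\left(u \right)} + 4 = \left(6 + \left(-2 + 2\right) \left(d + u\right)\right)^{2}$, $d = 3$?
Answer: $729$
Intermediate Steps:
$W{\left(u \right)} = 32$ ($W{\left(u \right)} = -4 + \left(6 + \left(-2 + 2\right) \left(3 + u\right)\right)^{2} = -4 + \left(6 + 0 \left(3 + u\right)\right)^{2} = -4 + \left(6 + 0\right)^{2} = -4 + 6^{2} = -4 + 36 = 32$)
$\left(T{\left(W{\left(-5 \right)} \right)} + r{\left(-6 - 6 \right)}\right)^{2} = \left(-15 - 12\right)^{2} = \left(-27\right)^{2} = 729$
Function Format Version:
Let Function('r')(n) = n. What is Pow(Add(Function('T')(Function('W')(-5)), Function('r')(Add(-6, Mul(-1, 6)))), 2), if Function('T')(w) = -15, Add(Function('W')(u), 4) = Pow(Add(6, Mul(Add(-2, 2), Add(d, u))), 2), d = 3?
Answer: 729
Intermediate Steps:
Function('W')(u) = 32 (Function('W')(u) = Add(-4, Pow(Add(6, Mul(Add(-2, 2), Add(3, u))), 2)) = Add(-4, Pow(Add(6, Mul(0, Add(3, u))), 2)) = Add(-4, Pow(Add(6, 0), 2)) = Add(-4, Pow(6, 2)) = Add(-4, 36) = 32)
Pow(Add(Function('T')(Function('W')(-5)), Function('r')(Add(-6, Mul(-1, 6)))), 2) = Pow(Add(-15, Add(-6, Mul(-1, 6))), 2) = Pow(Add(-15, Add(-6, -6)), 2) = Pow(Add(-15, -12), 2) = Pow(-27, 2) = 729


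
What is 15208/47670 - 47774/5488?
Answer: -78354467/9343320 ≈ -8.3862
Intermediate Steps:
15208/47670 - 47774/5488 = 15208*(1/47670) - 47774*1/5488 = 7604/23835 - 23887/2744 = -78354467/9343320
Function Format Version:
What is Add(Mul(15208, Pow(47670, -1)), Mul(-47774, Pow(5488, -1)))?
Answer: Rational(-78354467, 9343320) ≈ -8.3862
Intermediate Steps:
Add(Mul(15208, Pow(47670, -1)), Mul(-47774, Pow(5488, -1))) = Add(Mul(15208, Rational(1, 47670)), Mul(-47774, Rational(1, 5488))) = Add(Rational(7604, 23835), Rational(-23887, 2744)) = Rational(-78354467, 9343320)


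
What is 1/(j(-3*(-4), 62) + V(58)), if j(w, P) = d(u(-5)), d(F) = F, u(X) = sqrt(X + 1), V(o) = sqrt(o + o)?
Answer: 1/(2*(I + sqrt(29))) ≈ 0.089753 - 0.016667*I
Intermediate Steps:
V(o) = sqrt(2)*sqrt(o) (V(o) = sqrt(2*o) = sqrt(2)*sqrt(o))
u(X) = sqrt(1 + X)
j(w, P) = 2*I (j(w, P) = sqrt(1 - 5) = sqrt(-4) = 2*I)
1/(j(-3*(-4), 62) + V(58)) = 1/(2*I + sqrt(2)*sqrt(58)) = 1/(2*I + 2*sqrt(29))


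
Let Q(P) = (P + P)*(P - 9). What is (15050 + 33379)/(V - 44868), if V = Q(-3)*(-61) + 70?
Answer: -48429/49190 ≈ -0.98453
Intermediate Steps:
Q(P) = 2*P*(-9 + P) (Q(P) = (2*P)*(-9 + P) = 2*P*(-9 + P))
V = -4322 (V = (2*(-3)*(-9 - 3))*(-61) + 70 = (2*(-3)*(-12))*(-61) + 70 = 72*(-61) + 70 = -4392 + 70 = -4322)
(15050 + 33379)/(V - 44868) = (15050 + 33379)/(-4322 - 44868) = 48429/(-49190) = 48429*(-1/49190) = -48429/49190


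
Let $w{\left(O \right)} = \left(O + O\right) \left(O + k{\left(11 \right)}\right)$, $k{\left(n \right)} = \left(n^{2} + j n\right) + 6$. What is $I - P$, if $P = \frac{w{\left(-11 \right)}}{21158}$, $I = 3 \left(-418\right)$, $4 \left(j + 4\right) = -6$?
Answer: $- \frac{26530911}{21158} \approx -1253.9$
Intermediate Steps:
$j = - \frac{11}{2}$ ($j = -4 + \frac{1}{4} \left(-6\right) = -4 - \frac{3}{2} = - \frac{11}{2} \approx -5.5$)
$k{\left(n \right)} = 6 + n^{2} - \frac{11 n}{2}$ ($k{\left(n \right)} = \left(n^{2} - \frac{11 n}{2}\right) + 6 = 6 + n^{2} - \frac{11 n}{2}$)
$w{\left(O \right)} = 2 O \left(\frac{133}{2} + O\right)$ ($w{\left(O \right)} = \left(O + O\right) \left(O + \left(6 + 11^{2} - \frac{121}{2}\right)\right) = 2 O \left(O + \left(6 + 121 - \frac{121}{2}\right)\right) = 2 O \left(O + \frac{133}{2}\right) = 2 O \left(\frac{133}{2} + O\right)$)
$I = -1254$
$P = - \frac{1221}{21158}$ ($P = \frac{\left(-11\right) \left(133 + 2 \left(-11\right)\right)}{21158} = - 11 \left(133 - 22\right) \frac{1}{21158} = \left(-11\right) 111 \cdot \frac{1}{21158} = \left(-1221\right) \frac{1}{21158} = - \frac{1221}{21158} \approx -0.057709$)
$I - P = -1254 - - \frac{1221}{21158} = -1254 + \frac{1221}{21158} = - \frac{26530911}{21158}$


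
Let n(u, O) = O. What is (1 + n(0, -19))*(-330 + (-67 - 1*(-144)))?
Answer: 4554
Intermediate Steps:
(1 + n(0, -19))*(-330 + (-67 - 1*(-144))) = (1 - 19)*(-330 + (-67 - 1*(-144))) = -18*(-330 + (-67 + 144)) = -18*(-330 + 77) = -18*(-253) = 4554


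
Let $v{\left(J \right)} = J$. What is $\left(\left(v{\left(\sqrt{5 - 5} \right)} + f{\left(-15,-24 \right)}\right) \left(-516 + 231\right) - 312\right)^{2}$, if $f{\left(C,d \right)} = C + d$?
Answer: $116704809$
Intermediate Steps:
$\left(\left(v{\left(\sqrt{5 - 5} \right)} + f{\left(-15,-24 \right)}\right) \left(-516 + 231\right) - 312\right)^{2} = \left(\left(\sqrt{5 - 5} - 39\right) \left(-516 + 231\right) - 312\right)^{2} = \left(\left(\sqrt{0} - 39\right) \left(-285\right) - 312\right)^{2} = \left(\left(0 - 39\right) \left(-285\right) - 312\right)^{2} = \left(\left(-39\right) \left(-285\right) - 312\right)^{2} = \left(11115 - 312\right)^{2} = 10803^{2} = 116704809$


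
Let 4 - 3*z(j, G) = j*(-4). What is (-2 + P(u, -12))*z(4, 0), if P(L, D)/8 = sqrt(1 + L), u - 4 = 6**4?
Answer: -40/3 + 160*sqrt(1301)/3 ≈ 1910.4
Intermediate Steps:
u = 1300 (u = 4 + 6**4 = 4 + 1296 = 1300)
P(L, D) = 8*sqrt(1 + L)
z(j, G) = 4/3 + 4*j/3 (z(j, G) = 4/3 - j*(-4)/3 = 4/3 - (-4)*j/3 = 4/3 + 4*j/3)
(-2 + P(u, -12))*z(4, 0) = (-2 + 8*sqrt(1 + 1300))*(4/3 + (4/3)*4) = (-2 + 8*sqrt(1301))*(4/3 + 16/3) = (-2 + 8*sqrt(1301))*(20/3) = -40/3 + 160*sqrt(1301)/3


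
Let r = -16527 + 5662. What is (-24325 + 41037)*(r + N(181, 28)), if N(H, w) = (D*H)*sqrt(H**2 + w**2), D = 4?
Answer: -181575880 + 12099488*sqrt(33545) ≈ 2.0345e+9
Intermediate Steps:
N(H, w) = 4*H*sqrt(H**2 + w**2) (N(H, w) = (4*H)*sqrt(H**2 + w**2) = 4*H*sqrt(H**2 + w**2))
r = -10865
(-24325 + 41037)*(r + N(181, 28)) = (-24325 + 41037)*(-10865 + 4*181*sqrt(181**2 + 28**2)) = 16712*(-10865 + 4*181*sqrt(32761 + 784)) = 16712*(-10865 + 4*181*sqrt(33545)) = 16712*(-10865 + 724*sqrt(33545)) = -181575880 + 12099488*sqrt(33545)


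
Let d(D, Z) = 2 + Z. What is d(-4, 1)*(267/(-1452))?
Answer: -267/484 ≈ -0.55165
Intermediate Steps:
d(-4, 1)*(267/(-1452)) = (2 + 1)*(267/(-1452)) = 3*(267*(-1/1452)) = 3*(-89/484) = -267/484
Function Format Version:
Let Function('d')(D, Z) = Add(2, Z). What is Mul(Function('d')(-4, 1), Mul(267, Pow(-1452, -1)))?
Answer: Rational(-267, 484) ≈ -0.55165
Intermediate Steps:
Mul(Function('d')(-4, 1), Mul(267, Pow(-1452, -1))) = Mul(Add(2, 1), Mul(267, Pow(-1452, -1))) = Mul(3, Mul(267, Rational(-1, 1452))) = Mul(3, Rational(-89, 484)) = Rational(-267, 484)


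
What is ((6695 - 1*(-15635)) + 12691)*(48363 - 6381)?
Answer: 1470251622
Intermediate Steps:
((6695 - 1*(-15635)) + 12691)*(48363 - 6381) = ((6695 + 15635) + 12691)*41982 = (22330 + 12691)*41982 = 35021*41982 = 1470251622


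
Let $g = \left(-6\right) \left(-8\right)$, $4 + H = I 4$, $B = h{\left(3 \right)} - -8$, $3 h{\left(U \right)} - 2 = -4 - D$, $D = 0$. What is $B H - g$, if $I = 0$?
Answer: $- \frac{232}{3} \approx -77.333$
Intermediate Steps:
$h{\left(U \right)} = - \frac{2}{3}$ ($h{\left(U \right)} = \frac{2}{3} + \frac{-4 - 0}{3} = \frac{2}{3} + \frac{-4 + 0}{3} = \frac{2}{3} + \frac{1}{3} \left(-4\right) = \frac{2}{3} - \frac{4}{3} = - \frac{2}{3}$)
$B = \frac{22}{3}$ ($B = - \frac{2}{3} - -8 = - \frac{2}{3} + 8 = \frac{22}{3} \approx 7.3333$)
$H = -4$ ($H = -4 + 0 \cdot 4 = -4 + 0 = -4$)
$g = 48$
$B H - g = \frac{22}{3} \left(-4\right) - 48 = - \frac{88}{3} - 48 = - \frac{232}{3}$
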